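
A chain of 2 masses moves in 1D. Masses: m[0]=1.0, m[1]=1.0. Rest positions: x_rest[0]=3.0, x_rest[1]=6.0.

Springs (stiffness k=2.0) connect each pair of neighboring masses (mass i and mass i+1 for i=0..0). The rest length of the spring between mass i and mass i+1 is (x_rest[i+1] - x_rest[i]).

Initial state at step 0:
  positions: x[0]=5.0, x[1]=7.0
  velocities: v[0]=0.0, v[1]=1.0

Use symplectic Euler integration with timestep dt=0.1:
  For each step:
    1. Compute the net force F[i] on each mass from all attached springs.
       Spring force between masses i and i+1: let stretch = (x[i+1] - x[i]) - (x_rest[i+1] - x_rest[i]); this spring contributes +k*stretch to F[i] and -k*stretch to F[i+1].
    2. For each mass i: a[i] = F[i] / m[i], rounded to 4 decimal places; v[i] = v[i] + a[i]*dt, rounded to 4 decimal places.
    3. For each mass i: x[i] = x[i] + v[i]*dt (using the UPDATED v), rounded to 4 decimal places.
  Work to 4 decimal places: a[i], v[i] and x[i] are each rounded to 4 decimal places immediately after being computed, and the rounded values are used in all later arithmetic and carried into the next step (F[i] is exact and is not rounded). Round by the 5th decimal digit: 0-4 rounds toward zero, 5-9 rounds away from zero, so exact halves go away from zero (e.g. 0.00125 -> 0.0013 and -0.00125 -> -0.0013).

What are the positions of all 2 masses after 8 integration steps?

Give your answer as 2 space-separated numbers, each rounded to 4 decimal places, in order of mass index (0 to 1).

Step 0: x=[5.0000 7.0000] v=[0.0000 1.0000]
Step 1: x=[4.9800 7.1200] v=[-0.2000 1.2000]
Step 2: x=[4.9428 7.2572] v=[-0.3720 1.3720]
Step 3: x=[4.8919 7.4081] v=[-0.5091 1.5091]
Step 4: x=[4.8313 7.5687] v=[-0.6059 1.6059]
Step 5: x=[4.7655 7.7345] v=[-0.6584 1.6584]
Step 6: x=[4.6990 7.9010] v=[-0.6646 1.6646]
Step 7: x=[4.6366 8.0634] v=[-0.6242 1.6242]
Step 8: x=[4.5827 8.2173] v=[-0.5388 1.5388]

Answer: 4.5827 8.2173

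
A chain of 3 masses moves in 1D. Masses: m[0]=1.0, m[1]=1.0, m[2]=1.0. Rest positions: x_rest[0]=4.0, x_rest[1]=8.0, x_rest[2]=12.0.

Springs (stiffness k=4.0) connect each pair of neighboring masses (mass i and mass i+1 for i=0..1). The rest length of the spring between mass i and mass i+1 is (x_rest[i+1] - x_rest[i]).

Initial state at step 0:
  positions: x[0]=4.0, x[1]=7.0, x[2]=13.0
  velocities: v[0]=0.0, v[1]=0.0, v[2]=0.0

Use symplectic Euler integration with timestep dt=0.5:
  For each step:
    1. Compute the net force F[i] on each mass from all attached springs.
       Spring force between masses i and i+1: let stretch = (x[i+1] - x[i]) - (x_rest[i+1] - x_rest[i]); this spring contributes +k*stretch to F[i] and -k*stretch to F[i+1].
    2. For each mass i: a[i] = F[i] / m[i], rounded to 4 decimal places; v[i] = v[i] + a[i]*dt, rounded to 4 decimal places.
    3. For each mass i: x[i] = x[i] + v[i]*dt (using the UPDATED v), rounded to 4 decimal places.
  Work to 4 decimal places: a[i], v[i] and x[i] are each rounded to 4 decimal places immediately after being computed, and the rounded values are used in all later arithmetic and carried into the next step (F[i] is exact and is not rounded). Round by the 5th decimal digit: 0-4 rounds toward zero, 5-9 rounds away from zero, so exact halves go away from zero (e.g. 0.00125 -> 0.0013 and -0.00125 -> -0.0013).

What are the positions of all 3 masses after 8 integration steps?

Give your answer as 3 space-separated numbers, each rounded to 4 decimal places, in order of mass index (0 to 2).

Answer: 5.0000 7.0000 12.0000

Derivation:
Step 0: x=[4.0000 7.0000 13.0000] v=[0.0000 0.0000 0.0000]
Step 1: x=[3.0000 10.0000 11.0000] v=[-2.0000 6.0000 -4.0000]
Step 2: x=[5.0000 7.0000 12.0000] v=[4.0000 -6.0000 2.0000]
Step 3: x=[5.0000 7.0000 12.0000] v=[0.0000 0.0000 0.0000]
Step 4: x=[3.0000 10.0000 11.0000] v=[-4.0000 6.0000 -2.0000]
Step 5: x=[4.0000 7.0000 13.0000] v=[2.0000 -6.0000 4.0000]
Step 6: x=[4.0000 7.0000 13.0000] v=[0.0000 0.0000 0.0000]
Step 7: x=[3.0000 10.0000 11.0000] v=[-2.0000 6.0000 -4.0000]
Step 8: x=[5.0000 7.0000 12.0000] v=[4.0000 -6.0000 2.0000]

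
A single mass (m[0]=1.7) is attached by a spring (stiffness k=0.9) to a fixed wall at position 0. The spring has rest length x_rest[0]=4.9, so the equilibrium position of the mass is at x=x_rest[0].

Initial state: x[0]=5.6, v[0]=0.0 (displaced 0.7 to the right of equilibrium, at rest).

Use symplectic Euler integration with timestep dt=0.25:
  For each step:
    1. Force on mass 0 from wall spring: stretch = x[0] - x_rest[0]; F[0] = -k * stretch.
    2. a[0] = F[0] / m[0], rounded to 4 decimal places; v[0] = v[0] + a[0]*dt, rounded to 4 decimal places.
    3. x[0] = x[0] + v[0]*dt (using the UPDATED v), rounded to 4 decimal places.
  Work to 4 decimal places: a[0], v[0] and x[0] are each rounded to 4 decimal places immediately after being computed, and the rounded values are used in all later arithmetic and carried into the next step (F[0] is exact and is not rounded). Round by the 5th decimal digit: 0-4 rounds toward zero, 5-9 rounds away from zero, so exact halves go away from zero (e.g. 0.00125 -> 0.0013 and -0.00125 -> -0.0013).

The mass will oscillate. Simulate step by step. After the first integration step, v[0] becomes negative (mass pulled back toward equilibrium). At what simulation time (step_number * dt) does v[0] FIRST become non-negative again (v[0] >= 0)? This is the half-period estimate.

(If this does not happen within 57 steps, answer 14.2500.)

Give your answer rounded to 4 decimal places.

Step 0: x=[5.6000] v=[0.0000]
Step 1: x=[5.5768] v=[-0.0927]
Step 2: x=[5.5312] v=[-0.1823]
Step 3: x=[5.4647] v=[-0.2659]
Step 4: x=[5.3795] v=[-0.3407]
Step 5: x=[5.2785] v=[-0.4042]
Step 6: x=[5.1649] v=[-0.4543]
Step 7: x=[5.0426] v=[-0.4894]
Step 8: x=[4.9155] v=[-0.5083]
Step 9: x=[4.7879] v=[-0.5104]
Step 10: x=[4.6640] v=[-0.4956]
Step 11: x=[4.5479] v=[-0.4644]
Step 12: x=[4.4435] v=[-0.4178]
Step 13: x=[4.3542] v=[-0.3574]
Step 14: x=[4.2829] v=[-0.2852]
Step 15: x=[4.2320] v=[-0.2035]
Step 16: x=[4.2032] v=[-0.1151]
Step 17: x=[4.1975] v=[-0.0229]
Step 18: x=[4.2150] v=[0.0701]
First v>=0 after going negative at step 18, time=4.5000

Answer: 4.5000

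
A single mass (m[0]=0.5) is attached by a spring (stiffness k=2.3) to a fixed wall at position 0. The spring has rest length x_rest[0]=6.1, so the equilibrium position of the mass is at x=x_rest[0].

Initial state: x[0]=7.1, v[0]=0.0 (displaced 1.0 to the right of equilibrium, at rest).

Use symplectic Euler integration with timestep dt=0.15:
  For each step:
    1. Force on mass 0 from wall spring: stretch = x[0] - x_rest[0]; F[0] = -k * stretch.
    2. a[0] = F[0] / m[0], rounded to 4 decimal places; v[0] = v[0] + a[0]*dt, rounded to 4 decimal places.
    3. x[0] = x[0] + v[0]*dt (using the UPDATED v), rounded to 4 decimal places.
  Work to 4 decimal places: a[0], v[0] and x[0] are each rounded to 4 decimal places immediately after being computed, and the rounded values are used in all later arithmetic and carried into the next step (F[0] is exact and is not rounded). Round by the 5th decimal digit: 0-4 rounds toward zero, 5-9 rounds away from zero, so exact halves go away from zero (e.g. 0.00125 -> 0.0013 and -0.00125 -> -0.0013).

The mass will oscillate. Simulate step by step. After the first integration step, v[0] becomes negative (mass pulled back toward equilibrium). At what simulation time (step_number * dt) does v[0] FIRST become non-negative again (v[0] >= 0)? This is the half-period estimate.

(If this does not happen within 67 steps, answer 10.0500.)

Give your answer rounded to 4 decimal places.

Step 0: x=[7.1000] v=[0.0000]
Step 1: x=[6.9965] v=[-0.6900]
Step 2: x=[6.8002] v=[-1.3086]
Step 3: x=[6.5314] v=[-1.7917]
Step 4: x=[6.2180] v=[-2.0894]
Step 5: x=[5.8924] v=[-2.1708]
Step 6: x=[5.5883] v=[-2.0276]
Step 7: x=[5.3371] v=[-1.6745]
Step 8: x=[5.1649] v=[-1.1481]
Step 9: x=[5.0895] v=[-0.5029]
Step 10: x=[5.1186] v=[0.1943]
First v>=0 after going negative at step 10, time=1.5000

Answer: 1.5000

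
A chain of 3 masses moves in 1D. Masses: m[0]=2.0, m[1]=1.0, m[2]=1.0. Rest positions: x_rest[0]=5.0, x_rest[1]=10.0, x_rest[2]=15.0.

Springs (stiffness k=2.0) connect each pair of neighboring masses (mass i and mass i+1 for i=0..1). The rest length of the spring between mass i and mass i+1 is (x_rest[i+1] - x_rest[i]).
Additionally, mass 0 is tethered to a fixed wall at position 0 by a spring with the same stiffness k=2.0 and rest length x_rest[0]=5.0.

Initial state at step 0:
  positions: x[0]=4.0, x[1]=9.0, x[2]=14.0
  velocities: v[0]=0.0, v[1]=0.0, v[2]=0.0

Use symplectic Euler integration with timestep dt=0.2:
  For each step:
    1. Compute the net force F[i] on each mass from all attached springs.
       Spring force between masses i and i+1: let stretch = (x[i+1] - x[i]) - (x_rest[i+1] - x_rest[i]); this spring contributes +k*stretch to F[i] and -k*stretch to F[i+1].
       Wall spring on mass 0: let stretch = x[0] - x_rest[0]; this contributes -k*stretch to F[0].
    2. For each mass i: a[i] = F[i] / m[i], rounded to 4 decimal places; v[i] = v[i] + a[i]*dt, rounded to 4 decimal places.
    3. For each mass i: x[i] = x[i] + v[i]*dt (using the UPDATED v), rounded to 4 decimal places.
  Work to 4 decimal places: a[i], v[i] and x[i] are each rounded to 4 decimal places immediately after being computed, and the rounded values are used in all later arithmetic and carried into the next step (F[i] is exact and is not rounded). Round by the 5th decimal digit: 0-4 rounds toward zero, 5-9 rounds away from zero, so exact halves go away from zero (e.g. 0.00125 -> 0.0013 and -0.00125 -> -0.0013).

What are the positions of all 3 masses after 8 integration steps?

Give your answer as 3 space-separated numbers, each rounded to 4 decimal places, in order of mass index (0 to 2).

Step 0: x=[4.0000 9.0000 14.0000] v=[0.0000 0.0000 0.0000]
Step 1: x=[4.0400 9.0000 14.0000] v=[0.2000 0.0000 0.0000]
Step 2: x=[4.1168 9.0032 14.0000] v=[0.3840 0.0160 0.0000]
Step 3: x=[4.2244 9.0152 14.0003] v=[0.5379 0.0602 0.0013]
Step 4: x=[4.3546 9.0428 14.0018] v=[0.6512 0.1379 0.0073]
Step 5: x=[4.4982 9.0920 14.0065] v=[0.7179 0.2462 0.0237]
Step 6: x=[4.6456 9.1669 14.0181] v=[0.7370 0.3745 0.0579]
Step 7: x=[4.7880 9.2682 14.0416] v=[0.7121 0.5065 0.1174]
Step 8: x=[4.9181 9.3930 14.0832] v=[0.6505 0.6238 0.2080]

Answer: 4.9181 9.3930 14.0832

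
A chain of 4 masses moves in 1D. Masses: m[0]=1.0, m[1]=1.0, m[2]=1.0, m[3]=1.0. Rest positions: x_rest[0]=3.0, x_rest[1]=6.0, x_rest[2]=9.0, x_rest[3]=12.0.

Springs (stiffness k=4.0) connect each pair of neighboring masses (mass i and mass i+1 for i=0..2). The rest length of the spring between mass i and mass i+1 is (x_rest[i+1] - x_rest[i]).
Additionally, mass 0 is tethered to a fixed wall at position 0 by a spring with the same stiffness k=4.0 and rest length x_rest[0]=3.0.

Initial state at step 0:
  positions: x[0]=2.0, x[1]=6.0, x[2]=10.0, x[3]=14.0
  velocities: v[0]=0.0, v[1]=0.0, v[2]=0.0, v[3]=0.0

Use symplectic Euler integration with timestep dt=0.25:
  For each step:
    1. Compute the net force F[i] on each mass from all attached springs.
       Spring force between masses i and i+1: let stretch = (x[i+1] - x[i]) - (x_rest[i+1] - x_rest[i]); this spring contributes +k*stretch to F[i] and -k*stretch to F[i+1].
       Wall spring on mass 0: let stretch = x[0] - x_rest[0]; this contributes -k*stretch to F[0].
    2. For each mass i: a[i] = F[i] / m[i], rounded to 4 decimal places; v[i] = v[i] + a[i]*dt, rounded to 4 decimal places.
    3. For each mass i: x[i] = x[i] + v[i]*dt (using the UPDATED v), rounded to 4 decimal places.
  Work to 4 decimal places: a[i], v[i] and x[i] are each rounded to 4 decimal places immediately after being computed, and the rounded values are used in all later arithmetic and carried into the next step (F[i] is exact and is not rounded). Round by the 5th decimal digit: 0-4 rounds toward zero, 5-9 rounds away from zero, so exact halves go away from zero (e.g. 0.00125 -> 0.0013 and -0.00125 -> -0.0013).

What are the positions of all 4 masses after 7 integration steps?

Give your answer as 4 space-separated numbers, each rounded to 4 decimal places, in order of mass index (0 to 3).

Step 0: x=[2.0000 6.0000 10.0000 14.0000] v=[0.0000 0.0000 0.0000 0.0000]
Step 1: x=[2.5000 6.0000 10.0000 13.7500] v=[2.0000 0.0000 0.0000 -1.0000]
Step 2: x=[3.2500 6.1250 9.9375 13.3125] v=[3.0000 0.5000 -0.2500 -1.7500]
Step 3: x=[3.9063 6.4844 9.7656 12.7813] v=[2.6250 1.4375 -0.6875 -2.1250]
Step 4: x=[4.2305 7.0196 9.5274 12.2461] v=[1.2968 2.1406 -0.9530 -2.1407]
Step 5: x=[4.1944 7.4844 9.3419 11.7813] v=[-0.1446 1.8593 -0.7421 -1.8594]
Step 6: x=[3.9322 7.5911 9.3019 11.4566] v=[-1.0490 0.4268 -0.1602 -1.2988]
Step 7: x=[3.6016 7.2108 9.3728 11.3432] v=[-1.3223 -1.5213 0.2837 -0.4535]

Answer: 3.6016 7.2108 9.3728 11.3432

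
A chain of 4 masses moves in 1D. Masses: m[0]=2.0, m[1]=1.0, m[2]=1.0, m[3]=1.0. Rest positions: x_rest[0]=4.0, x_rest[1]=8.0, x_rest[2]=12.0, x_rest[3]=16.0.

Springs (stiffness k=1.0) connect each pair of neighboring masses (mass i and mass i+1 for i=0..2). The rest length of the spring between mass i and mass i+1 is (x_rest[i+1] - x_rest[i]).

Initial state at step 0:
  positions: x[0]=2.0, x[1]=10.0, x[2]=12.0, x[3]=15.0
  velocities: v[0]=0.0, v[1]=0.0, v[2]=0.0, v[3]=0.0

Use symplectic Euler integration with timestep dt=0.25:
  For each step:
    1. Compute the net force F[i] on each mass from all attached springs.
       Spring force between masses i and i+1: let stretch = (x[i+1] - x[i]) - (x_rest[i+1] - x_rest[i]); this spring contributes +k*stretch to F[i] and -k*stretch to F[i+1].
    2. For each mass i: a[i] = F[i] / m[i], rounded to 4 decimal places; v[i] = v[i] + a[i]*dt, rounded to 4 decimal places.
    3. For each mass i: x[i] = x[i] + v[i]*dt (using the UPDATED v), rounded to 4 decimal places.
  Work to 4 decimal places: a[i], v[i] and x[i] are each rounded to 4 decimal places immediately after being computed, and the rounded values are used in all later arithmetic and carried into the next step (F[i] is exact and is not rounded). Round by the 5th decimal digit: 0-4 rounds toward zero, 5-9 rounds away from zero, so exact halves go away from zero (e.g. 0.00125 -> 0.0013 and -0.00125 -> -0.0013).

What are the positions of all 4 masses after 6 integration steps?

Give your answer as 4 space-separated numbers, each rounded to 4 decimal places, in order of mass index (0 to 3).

Step 0: x=[2.0000 10.0000 12.0000 15.0000] v=[0.0000 0.0000 0.0000 0.0000]
Step 1: x=[2.1250 9.6250 12.0625 15.0625] v=[0.5000 -1.5000 0.2500 0.2500]
Step 2: x=[2.3594 8.9336 12.1602 15.1875] v=[0.9375 -2.7656 0.3906 0.5000]
Step 3: x=[2.6742 8.0330 12.2454 15.3733] v=[1.2593 -3.6025 0.3408 0.7432]
Step 4: x=[3.0315 7.0607 12.2628 15.6136] v=[1.4292 -3.8891 0.0697 0.9612]
Step 5: x=[3.3897 6.1617 12.1645 15.8945] v=[1.4329 -3.5959 -0.3931 1.1235]
Step 6: x=[3.7096 5.4647 11.9242 16.1923] v=[1.2794 -2.7882 -0.9613 1.1910]

Answer: 3.7096 5.4647 11.9242 16.1923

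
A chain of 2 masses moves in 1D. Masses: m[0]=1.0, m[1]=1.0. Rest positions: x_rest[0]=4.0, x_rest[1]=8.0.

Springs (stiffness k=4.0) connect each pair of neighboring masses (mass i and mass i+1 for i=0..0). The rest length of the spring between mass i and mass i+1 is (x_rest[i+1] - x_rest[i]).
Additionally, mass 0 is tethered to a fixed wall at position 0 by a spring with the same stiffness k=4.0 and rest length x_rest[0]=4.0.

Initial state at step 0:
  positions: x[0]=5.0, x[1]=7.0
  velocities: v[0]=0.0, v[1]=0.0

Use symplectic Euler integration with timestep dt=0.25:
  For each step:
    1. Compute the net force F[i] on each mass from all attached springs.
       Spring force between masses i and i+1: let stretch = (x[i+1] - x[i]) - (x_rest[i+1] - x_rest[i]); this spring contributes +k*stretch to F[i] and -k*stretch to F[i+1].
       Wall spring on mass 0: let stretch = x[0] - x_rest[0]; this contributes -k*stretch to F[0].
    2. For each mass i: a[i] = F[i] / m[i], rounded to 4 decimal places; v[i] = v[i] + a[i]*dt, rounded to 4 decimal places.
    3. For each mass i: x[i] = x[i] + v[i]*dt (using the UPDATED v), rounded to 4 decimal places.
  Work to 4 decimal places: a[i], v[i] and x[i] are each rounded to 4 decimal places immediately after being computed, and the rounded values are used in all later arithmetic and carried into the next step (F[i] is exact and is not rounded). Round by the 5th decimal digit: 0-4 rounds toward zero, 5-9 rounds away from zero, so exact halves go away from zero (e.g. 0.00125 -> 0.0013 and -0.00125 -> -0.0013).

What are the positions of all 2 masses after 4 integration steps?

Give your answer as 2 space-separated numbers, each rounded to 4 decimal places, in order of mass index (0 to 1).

Step 0: x=[5.0000 7.0000] v=[0.0000 0.0000]
Step 1: x=[4.2500 7.5000] v=[-3.0000 2.0000]
Step 2: x=[3.2500 8.1875] v=[-4.0000 2.7500]
Step 3: x=[2.6719 8.6406] v=[-2.3125 1.8125]
Step 4: x=[2.9180 8.6016] v=[0.9843 -0.1562]

Answer: 2.9180 8.6016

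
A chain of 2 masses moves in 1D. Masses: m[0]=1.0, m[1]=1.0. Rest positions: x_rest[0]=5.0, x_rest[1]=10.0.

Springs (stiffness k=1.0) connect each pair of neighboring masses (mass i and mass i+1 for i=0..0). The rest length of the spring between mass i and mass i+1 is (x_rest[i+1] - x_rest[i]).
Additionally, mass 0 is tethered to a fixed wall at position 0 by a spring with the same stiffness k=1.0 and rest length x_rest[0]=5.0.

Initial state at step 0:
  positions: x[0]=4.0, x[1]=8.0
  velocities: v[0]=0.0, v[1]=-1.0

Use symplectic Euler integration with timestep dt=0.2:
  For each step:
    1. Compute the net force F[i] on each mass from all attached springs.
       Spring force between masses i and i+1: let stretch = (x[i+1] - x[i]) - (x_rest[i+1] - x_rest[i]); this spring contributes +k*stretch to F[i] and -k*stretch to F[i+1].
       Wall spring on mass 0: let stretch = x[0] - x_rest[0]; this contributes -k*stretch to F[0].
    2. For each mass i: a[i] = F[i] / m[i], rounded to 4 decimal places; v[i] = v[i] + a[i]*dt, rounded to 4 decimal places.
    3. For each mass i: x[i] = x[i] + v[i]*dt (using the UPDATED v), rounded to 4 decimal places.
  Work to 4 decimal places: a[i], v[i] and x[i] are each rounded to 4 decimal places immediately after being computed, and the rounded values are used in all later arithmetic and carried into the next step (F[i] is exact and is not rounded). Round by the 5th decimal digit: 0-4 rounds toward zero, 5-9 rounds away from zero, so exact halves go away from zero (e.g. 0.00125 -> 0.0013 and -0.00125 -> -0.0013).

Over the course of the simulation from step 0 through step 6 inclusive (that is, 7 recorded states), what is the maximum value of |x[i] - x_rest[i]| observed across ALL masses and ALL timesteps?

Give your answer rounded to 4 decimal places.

Step 0: x=[4.0000 8.0000] v=[0.0000 -1.0000]
Step 1: x=[4.0000 7.8400] v=[0.0000 -0.8000]
Step 2: x=[3.9936 7.7264] v=[-0.0320 -0.5680]
Step 3: x=[3.9768 7.6635] v=[-0.0842 -0.3146]
Step 4: x=[3.9484 7.6531] v=[-0.1422 -0.0519]
Step 5: x=[3.9102 7.6945] v=[-0.1909 0.2072]
Step 6: x=[3.8670 7.7846] v=[-0.2161 0.4503]
Max displacement = 2.3469

Answer: 2.3469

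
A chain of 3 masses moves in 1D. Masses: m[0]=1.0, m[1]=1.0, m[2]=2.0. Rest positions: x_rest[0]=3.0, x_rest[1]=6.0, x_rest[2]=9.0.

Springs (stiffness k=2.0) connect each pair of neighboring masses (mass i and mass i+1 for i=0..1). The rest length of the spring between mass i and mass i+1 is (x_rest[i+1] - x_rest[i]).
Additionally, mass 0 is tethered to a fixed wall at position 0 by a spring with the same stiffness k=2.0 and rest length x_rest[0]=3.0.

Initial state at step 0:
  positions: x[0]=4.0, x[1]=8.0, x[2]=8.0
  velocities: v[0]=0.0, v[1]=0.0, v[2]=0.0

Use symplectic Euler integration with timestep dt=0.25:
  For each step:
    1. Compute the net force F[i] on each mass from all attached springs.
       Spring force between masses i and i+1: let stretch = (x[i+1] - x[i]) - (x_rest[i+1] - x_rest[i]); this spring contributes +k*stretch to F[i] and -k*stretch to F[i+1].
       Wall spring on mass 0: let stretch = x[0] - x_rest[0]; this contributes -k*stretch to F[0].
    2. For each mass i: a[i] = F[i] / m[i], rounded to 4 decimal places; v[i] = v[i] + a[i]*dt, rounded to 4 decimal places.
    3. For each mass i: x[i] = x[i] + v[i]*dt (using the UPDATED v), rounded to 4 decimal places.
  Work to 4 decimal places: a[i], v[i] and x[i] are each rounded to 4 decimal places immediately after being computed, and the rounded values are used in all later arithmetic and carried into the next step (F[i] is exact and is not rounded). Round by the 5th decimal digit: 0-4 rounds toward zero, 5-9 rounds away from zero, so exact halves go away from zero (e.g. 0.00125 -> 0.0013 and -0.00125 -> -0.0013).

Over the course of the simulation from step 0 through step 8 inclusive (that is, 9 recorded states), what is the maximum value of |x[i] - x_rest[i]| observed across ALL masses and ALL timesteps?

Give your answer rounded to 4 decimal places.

Answer: 2.1613

Derivation:
Step 0: x=[4.0000 8.0000 8.0000] v=[0.0000 0.0000 0.0000]
Step 1: x=[4.0000 7.5000 8.1875] v=[0.0000 -2.0000 0.7500]
Step 2: x=[3.9375 6.6484 8.5195] v=[-0.2500 -3.4063 1.3281]
Step 3: x=[3.7217 5.6919 8.9221] v=[-0.8633 -3.8262 1.6103]
Step 4: x=[3.2869 4.8929 9.3103] v=[-1.7391 -3.1962 1.5528]
Step 5: x=[2.6420 4.4453 9.6099] v=[-2.5796 -1.7905 1.1985]
Step 6: x=[1.8923 4.4178 9.7743] v=[-2.9990 -0.1099 0.6574]
Step 7: x=[1.2217 4.7442 9.7914] v=[-2.6824 1.3056 0.0683]
Step 8: x=[0.8387 5.2612 9.6805] v=[-1.5320 2.0680 -0.4435]
Max displacement = 2.1613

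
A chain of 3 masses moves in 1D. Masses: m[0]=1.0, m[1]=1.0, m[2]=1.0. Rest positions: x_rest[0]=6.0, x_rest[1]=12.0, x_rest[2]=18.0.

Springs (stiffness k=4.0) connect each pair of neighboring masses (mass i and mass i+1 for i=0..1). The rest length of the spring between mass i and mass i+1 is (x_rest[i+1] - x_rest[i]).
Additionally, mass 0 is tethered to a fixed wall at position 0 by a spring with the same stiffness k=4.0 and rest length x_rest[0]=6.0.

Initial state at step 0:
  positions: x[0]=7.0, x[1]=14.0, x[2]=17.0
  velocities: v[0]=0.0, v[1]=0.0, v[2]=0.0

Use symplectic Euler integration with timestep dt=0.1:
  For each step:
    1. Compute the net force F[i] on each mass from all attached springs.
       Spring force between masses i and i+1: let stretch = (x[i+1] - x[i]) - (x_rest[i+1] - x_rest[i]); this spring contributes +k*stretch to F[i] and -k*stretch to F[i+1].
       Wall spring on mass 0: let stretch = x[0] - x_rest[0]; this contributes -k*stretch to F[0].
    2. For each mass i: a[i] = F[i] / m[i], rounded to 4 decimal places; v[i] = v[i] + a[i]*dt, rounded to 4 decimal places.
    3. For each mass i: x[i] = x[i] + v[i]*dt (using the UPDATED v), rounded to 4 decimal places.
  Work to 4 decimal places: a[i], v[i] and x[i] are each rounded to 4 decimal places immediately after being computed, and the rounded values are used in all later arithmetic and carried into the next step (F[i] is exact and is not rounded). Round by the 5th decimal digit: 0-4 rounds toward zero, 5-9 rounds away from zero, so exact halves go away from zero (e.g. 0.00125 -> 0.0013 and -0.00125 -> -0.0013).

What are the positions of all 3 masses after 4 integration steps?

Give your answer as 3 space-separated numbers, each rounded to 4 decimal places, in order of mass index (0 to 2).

Step 0: x=[7.0000 14.0000 17.0000] v=[0.0000 0.0000 0.0000]
Step 1: x=[7.0000 13.8400 17.1200] v=[0.0000 -1.6000 1.2000]
Step 2: x=[6.9936 13.5376 17.3488] v=[-0.0640 -3.0240 2.2880]
Step 3: x=[6.9692 13.1259 17.6652] v=[-0.2438 -4.1171 3.1635]
Step 4: x=[6.9123 12.6495 18.0400] v=[-0.5688 -4.7641 3.7478]

Answer: 6.9123 12.6495 18.0400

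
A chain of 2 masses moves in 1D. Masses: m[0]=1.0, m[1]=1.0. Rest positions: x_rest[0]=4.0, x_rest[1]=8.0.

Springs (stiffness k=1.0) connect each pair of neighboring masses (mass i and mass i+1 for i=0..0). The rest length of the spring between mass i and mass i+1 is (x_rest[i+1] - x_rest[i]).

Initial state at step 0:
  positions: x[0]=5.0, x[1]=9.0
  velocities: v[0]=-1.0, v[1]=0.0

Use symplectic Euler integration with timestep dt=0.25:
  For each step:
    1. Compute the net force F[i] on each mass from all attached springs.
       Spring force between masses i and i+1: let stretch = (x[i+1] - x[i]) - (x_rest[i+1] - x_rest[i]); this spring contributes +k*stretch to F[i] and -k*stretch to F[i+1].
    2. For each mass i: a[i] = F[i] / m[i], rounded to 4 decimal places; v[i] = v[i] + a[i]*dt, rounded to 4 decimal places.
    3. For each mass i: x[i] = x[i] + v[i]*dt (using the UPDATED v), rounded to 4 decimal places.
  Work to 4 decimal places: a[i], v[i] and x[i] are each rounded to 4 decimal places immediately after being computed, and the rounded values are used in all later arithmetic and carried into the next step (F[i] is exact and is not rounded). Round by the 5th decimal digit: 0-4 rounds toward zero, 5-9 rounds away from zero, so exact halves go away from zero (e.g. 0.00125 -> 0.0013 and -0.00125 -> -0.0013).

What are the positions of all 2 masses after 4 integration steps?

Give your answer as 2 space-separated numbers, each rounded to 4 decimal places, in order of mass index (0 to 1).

Answer: 4.1447 8.8553

Derivation:
Step 0: x=[5.0000 9.0000] v=[-1.0000 0.0000]
Step 1: x=[4.7500 9.0000] v=[-1.0000 0.0000]
Step 2: x=[4.5156 8.9844] v=[-0.9375 -0.0625]
Step 3: x=[4.3105 8.9395] v=[-0.8203 -0.1797]
Step 4: x=[4.1447 8.8553] v=[-0.6631 -0.3370]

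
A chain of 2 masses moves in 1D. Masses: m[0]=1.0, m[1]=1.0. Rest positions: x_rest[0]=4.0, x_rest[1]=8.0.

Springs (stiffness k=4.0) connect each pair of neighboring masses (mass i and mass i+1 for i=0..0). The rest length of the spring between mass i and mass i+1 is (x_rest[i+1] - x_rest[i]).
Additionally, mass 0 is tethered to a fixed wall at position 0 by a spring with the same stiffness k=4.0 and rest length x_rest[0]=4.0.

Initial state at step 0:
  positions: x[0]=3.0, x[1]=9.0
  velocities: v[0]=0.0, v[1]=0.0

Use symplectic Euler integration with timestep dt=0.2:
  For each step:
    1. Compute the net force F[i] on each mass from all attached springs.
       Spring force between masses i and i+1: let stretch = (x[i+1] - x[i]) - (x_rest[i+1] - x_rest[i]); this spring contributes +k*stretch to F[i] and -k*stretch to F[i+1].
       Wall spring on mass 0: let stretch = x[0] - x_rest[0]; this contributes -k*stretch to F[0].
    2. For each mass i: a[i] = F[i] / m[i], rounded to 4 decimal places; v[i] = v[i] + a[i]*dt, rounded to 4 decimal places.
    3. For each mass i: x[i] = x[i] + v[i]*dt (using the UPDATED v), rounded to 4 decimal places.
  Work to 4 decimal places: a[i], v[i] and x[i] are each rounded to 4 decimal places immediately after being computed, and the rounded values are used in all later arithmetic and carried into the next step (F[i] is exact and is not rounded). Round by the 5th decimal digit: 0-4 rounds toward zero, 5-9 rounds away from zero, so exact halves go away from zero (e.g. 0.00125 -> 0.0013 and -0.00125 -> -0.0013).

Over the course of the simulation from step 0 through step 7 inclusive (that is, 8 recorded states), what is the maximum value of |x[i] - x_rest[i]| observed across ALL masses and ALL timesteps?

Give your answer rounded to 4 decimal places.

Step 0: x=[3.0000 9.0000] v=[0.0000 0.0000]
Step 1: x=[3.4800 8.6800] v=[2.4000 -1.6000]
Step 2: x=[4.2352 8.1680] v=[3.7760 -2.5600]
Step 3: x=[4.9420 7.6668] v=[3.5341 -2.5062]
Step 4: x=[5.2941 7.3696] v=[1.7603 -1.4860]
Step 5: x=[5.1312 7.3803] v=[-0.8146 0.0536]
Step 6: x=[4.5071 7.6712] v=[-3.1203 1.4543]
Step 7: x=[3.6682 8.0958] v=[-4.1947 2.1230]
Max displacement = 1.2941

Answer: 1.2941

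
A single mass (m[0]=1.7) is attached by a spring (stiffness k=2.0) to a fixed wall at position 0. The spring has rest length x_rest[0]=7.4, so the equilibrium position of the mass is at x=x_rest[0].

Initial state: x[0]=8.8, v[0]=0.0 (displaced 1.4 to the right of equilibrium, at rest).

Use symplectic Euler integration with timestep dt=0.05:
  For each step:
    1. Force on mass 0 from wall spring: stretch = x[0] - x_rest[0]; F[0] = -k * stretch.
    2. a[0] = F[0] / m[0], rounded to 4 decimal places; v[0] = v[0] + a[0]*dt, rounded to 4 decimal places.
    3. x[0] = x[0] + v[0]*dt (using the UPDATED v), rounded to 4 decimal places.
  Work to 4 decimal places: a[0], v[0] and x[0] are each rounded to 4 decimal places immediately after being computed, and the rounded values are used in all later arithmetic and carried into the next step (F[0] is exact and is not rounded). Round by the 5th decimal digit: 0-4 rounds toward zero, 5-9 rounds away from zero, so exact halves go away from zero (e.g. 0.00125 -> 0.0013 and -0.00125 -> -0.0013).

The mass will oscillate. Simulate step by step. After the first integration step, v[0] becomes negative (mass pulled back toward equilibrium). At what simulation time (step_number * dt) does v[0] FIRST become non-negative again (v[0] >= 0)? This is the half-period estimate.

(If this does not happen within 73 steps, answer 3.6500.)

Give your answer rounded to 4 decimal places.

Answer: 2.9000

Derivation:
Step 0: x=[8.8000] v=[0.0000]
Step 1: x=[8.7959] v=[-0.0824]
Step 2: x=[8.7877] v=[-0.1645]
Step 3: x=[8.7754] v=[-0.2461]
Step 4: x=[8.7591] v=[-0.3270]
Step 5: x=[8.7388] v=[-0.4069]
Step 6: x=[8.7145] v=[-0.4857]
Step 7: x=[8.6864] v=[-0.5630]
Step 8: x=[8.6545] v=[-0.6387]
Step 9: x=[8.6189] v=[-0.7125]
Step 10: x=[8.5797] v=[-0.7842]
Step 11: x=[8.5370] v=[-0.8536]
Step 12: x=[8.4910] v=[-0.9205]
Step 13: x=[8.4418] v=[-0.9847]
Step 14: x=[8.3895] v=[-1.0460]
Step 15: x=[8.3343] v=[-1.1042]
Step 16: x=[8.2763] v=[-1.1592]
Step 17: x=[8.2158] v=[-1.2107]
Step 18: x=[8.1529] v=[-1.2587]
Step 19: x=[8.0878] v=[-1.3030]
Step 20: x=[8.0206] v=[-1.3435]
Step 21: x=[7.9516] v=[-1.3800]
Step 22: x=[7.8810] v=[-1.4124]
Step 23: x=[7.8090] v=[-1.4407]
Step 24: x=[7.7358] v=[-1.4648]
Step 25: x=[7.6616] v=[-1.4846]
Step 26: x=[7.5866] v=[-1.5000]
Step 27: x=[7.5111] v=[-1.5110]
Step 28: x=[7.4352] v=[-1.5175]
Step 29: x=[7.3592] v=[-1.5196]
Step 30: x=[7.2833] v=[-1.5172]
Step 31: x=[7.2078] v=[-1.5103]
Step 32: x=[7.1329] v=[-1.4990]
Step 33: x=[7.0587] v=[-1.4833]
Step 34: x=[6.9855] v=[-1.4632]
Step 35: x=[6.9136] v=[-1.4388]
Step 36: x=[6.8431] v=[-1.4102]
Step 37: x=[6.7742] v=[-1.3774]
Step 38: x=[6.7072] v=[-1.3406]
Step 39: x=[6.6422] v=[-1.2998]
Step 40: x=[6.5794] v=[-1.2552]
Step 41: x=[6.5191] v=[-1.2069]
Step 42: x=[6.4613] v=[-1.1551]
Step 43: x=[6.4063] v=[-1.0999]
Step 44: x=[6.3542] v=[-1.0414]
Step 45: x=[6.3052] v=[-0.9799]
Step 46: x=[6.2594] v=[-0.9155]
Step 47: x=[6.2170] v=[-0.8484]
Step 48: x=[6.1781] v=[-0.7788]
Step 49: x=[6.1428] v=[-0.7069]
Step 50: x=[6.1112] v=[-0.6329]
Step 51: x=[6.0833] v=[-0.5571]
Step 52: x=[6.0593] v=[-0.4796]
Step 53: x=[6.0393] v=[-0.4007]
Step 54: x=[6.0233] v=[-0.3207]
Step 55: x=[6.0113] v=[-0.2397]
Step 56: x=[6.0034] v=[-0.1580]
Step 57: x=[5.9996] v=[-0.0758]
Step 58: x=[5.9999] v=[0.0066]
First v>=0 after going negative at step 58, time=2.9000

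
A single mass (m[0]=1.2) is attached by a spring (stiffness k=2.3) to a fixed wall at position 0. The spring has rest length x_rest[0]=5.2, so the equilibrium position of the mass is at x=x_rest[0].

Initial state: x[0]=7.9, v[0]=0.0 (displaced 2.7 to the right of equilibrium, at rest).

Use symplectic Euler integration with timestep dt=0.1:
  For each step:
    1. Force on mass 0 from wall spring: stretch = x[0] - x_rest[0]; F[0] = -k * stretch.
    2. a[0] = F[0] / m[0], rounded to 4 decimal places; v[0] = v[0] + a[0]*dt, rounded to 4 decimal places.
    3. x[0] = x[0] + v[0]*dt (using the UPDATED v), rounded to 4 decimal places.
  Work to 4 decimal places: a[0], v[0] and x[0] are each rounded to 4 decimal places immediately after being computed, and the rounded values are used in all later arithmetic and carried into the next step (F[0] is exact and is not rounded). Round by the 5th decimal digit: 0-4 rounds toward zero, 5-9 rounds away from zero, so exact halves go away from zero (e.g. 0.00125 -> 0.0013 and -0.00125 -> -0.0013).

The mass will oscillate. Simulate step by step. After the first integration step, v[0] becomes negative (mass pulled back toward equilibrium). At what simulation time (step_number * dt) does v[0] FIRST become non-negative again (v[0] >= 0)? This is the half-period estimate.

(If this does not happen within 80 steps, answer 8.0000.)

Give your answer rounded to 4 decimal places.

Step 0: x=[7.9000] v=[0.0000]
Step 1: x=[7.8483] v=[-0.5175]
Step 2: x=[7.7458] v=[-1.0251]
Step 3: x=[7.5945] v=[-1.5131]
Step 4: x=[7.3973] v=[-1.9721]
Step 5: x=[7.1580] v=[-2.3933]
Step 6: x=[6.8811] v=[-2.7686]
Step 7: x=[6.5720] v=[-3.0908]
Step 8: x=[6.2366] v=[-3.3538]
Step 9: x=[5.8814] v=[-3.5525]
Step 10: x=[5.5131] v=[-3.6831]
Step 11: x=[5.1388] v=[-3.7431]
Step 12: x=[4.7657] v=[-3.7314]
Step 13: x=[4.4009] v=[-3.6482]
Step 14: x=[4.0514] v=[-3.4950]
Step 15: x=[3.7239] v=[-3.2749]
Step 16: x=[3.4247] v=[-2.9920]
Step 17: x=[3.1595] v=[-2.6517]
Step 18: x=[2.9334] v=[-2.2606]
Step 19: x=[2.7508] v=[-1.8262]
Step 20: x=[2.6151] v=[-1.3568]
Step 21: x=[2.5290] v=[-0.8614]
Step 22: x=[2.4941] v=[-0.3495]
Step 23: x=[2.5110] v=[0.1691]
First v>=0 after going negative at step 23, time=2.3000

Answer: 2.3000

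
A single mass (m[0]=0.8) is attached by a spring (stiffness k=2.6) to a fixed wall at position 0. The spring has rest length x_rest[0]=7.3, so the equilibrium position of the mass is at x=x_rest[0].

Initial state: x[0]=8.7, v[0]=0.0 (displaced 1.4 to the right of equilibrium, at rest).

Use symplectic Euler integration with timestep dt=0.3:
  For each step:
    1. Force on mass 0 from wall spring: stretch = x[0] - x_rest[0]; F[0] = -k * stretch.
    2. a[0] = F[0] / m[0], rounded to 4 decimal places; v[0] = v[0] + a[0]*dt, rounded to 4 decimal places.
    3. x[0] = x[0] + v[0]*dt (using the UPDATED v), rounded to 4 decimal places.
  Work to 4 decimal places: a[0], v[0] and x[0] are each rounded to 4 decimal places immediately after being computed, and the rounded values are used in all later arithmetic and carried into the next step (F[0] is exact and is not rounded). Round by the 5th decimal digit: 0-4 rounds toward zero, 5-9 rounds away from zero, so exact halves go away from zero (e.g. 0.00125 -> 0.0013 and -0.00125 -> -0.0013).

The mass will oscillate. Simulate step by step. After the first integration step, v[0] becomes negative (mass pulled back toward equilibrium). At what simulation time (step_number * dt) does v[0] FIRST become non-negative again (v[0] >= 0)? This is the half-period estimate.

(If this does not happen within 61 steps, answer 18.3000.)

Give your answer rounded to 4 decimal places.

Answer: 1.8000

Derivation:
Step 0: x=[8.7000] v=[0.0000]
Step 1: x=[8.2905] v=[-1.3650]
Step 2: x=[7.5913] v=[-2.3307]
Step 3: x=[6.8069] v=[-2.6147]
Step 4: x=[6.1667] v=[-2.1339]
Step 5: x=[5.8580] v=[-1.0289]
Step 6: x=[5.9711] v=[0.3771]
First v>=0 after going negative at step 6, time=1.8000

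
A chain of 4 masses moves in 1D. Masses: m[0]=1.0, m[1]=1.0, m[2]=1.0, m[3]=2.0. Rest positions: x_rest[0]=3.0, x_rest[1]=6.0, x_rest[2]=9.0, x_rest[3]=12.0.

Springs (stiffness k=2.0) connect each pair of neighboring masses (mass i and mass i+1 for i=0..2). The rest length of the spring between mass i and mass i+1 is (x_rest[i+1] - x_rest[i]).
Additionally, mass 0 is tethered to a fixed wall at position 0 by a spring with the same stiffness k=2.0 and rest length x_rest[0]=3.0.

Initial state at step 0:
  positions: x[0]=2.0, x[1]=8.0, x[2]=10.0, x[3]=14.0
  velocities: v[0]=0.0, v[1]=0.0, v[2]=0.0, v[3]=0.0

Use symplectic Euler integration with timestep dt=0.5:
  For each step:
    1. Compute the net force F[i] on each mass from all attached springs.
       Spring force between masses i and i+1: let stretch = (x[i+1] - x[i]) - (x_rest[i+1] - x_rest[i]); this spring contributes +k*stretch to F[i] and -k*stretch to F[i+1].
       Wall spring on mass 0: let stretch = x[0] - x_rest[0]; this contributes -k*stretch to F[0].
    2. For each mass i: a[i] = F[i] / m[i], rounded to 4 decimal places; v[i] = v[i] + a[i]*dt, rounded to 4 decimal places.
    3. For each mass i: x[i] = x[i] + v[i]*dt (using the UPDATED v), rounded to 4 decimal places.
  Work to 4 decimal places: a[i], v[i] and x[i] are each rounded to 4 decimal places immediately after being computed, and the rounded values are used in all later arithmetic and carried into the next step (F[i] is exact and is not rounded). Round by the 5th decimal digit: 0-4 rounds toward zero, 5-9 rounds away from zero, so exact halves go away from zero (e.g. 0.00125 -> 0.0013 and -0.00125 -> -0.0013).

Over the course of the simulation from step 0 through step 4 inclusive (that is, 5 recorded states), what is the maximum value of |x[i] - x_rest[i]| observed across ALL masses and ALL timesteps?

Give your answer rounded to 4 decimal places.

Step 0: x=[2.0000 8.0000 10.0000 14.0000] v=[0.0000 0.0000 0.0000 0.0000]
Step 1: x=[4.0000 6.0000 11.0000 13.7500] v=[4.0000 -4.0000 2.0000 -0.5000]
Step 2: x=[5.0000 5.5000 10.8750 13.5625] v=[2.0000 -1.0000 -0.2500 -0.3750]
Step 3: x=[3.7500 7.4375 9.4063 13.4531] v=[-2.5000 3.8750 -2.9375 -0.2188]
Step 4: x=[2.4688 8.5157 8.9766 13.0820] v=[-2.5625 2.1563 -0.8595 -0.7422]
Max displacement = 2.5157

Answer: 2.5157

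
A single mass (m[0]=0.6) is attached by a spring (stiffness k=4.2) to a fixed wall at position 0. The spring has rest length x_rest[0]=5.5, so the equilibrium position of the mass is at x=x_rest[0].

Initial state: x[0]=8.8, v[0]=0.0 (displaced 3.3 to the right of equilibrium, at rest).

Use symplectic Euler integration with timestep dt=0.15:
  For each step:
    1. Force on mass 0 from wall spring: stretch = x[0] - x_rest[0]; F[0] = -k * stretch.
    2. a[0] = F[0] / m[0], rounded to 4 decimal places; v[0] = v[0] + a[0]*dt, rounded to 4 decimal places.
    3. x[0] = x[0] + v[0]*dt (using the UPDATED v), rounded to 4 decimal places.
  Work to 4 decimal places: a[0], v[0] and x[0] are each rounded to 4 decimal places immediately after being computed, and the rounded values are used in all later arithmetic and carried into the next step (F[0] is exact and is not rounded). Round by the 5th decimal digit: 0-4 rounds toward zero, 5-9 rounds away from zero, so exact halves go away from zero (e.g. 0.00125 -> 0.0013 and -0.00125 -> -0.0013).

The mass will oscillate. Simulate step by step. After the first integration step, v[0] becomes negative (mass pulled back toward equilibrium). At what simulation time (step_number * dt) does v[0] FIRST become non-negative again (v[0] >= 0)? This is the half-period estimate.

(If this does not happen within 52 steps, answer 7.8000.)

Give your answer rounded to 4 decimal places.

Answer: 1.2000

Derivation:
Step 0: x=[8.8000] v=[0.0000]
Step 1: x=[8.2803] v=[-3.4650]
Step 2: x=[7.3227] v=[-6.3843]
Step 3: x=[6.0780] v=[-8.2981]
Step 4: x=[4.7423] v=[-8.9050]
Step 5: x=[3.5259] v=[-8.1094]
Step 6: x=[2.6204] v=[-6.0366]
Step 7: x=[2.1685] v=[-3.0130]
Step 8: x=[2.2413] v=[0.4851]
First v>=0 after going negative at step 8, time=1.2000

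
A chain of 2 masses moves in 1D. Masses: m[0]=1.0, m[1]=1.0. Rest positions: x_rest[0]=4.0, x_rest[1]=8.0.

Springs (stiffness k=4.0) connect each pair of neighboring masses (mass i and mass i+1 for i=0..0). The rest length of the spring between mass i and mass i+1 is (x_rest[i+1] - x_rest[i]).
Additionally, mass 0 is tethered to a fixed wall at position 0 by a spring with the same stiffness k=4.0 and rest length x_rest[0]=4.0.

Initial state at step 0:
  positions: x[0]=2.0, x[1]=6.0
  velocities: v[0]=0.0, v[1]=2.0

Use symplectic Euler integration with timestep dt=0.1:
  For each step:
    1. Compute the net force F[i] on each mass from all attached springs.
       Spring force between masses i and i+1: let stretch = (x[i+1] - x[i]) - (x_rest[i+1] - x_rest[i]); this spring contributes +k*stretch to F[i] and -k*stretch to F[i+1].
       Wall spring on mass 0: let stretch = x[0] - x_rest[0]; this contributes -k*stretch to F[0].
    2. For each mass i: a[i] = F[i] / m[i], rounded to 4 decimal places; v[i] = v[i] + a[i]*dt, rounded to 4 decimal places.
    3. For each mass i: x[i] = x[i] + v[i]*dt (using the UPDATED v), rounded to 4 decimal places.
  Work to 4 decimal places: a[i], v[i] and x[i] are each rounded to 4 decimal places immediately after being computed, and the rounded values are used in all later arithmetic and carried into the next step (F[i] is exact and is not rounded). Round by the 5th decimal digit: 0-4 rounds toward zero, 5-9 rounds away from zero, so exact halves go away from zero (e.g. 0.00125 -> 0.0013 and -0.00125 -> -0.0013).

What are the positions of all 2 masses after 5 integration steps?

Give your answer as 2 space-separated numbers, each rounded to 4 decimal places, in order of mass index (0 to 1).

Step 0: x=[2.0000 6.0000] v=[0.0000 2.0000]
Step 1: x=[2.0800 6.2000] v=[0.8000 2.0000]
Step 2: x=[2.2416 6.3952] v=[1.6160 1.9520]
Step 3: x=[2.4797 6.5843] v=[2.3808 1.8906]
Step 4: x=[2.7828 6.7692] v=[3.0308 1.8488]
Step 5: x=[3.1340 6.9546] v=[3.5122 1.8542]

Answer: 3.1340 6.9546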